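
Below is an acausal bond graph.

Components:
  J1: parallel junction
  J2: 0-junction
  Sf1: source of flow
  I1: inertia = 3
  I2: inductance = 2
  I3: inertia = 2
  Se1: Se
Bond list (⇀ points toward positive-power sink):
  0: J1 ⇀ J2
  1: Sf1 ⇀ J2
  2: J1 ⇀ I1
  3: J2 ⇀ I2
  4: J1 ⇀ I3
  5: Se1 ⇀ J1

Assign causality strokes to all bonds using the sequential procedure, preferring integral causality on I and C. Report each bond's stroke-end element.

#1 stroke at Sf1  (Sf1 fixes flow; stroke at Sf1)
#5 stroke at J1  (source Se1 imposes e)
#0 stroke at J2  (J1: bond 5 brought effort, rest push out)
#2 stroke at I1  (0-jn J1 has e-setter on 5)
#4 stroke at I3  (common-e at J1 fixed by 5)
#3 stroke at I2  (common-e at J2 fixed by 0)

b0 →J2
b1 →Sf1
b2 →I1
b3 →I2
b4 →I3
b5 →J1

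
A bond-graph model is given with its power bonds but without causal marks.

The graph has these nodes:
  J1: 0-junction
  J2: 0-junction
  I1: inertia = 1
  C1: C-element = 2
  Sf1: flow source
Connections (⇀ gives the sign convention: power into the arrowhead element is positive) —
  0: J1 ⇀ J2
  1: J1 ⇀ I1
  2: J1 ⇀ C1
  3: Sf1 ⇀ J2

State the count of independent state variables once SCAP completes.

2  (C1, I1 all integral)

β3 →Sf1  (Sf1 fixes flow; stroke at Sf1)
β0 →J2  (J2: last free bond brings effort in)
β1 →I1  (I1: I, integral causality)
β2 →J1  (J1: last free bond brings effort in)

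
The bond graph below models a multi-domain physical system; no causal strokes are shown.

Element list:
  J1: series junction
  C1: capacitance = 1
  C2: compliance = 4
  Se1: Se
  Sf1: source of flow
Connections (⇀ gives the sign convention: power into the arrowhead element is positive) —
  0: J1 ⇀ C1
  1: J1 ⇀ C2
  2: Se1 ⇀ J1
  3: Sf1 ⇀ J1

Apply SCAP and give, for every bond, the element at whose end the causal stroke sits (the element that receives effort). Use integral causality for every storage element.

b2 stroke→J1  (source Se1 imposes e)
b3 stroke→Sf1  (source Sf1 imposes f)
b0 stroke→J1  (J1 flow already set via bond 3)
b1 stroke→J1  (J1 flow already set via bond 3)

bond 0 →J1
bond 1 →J1
bond 2 →J1
bond 3 →Sf1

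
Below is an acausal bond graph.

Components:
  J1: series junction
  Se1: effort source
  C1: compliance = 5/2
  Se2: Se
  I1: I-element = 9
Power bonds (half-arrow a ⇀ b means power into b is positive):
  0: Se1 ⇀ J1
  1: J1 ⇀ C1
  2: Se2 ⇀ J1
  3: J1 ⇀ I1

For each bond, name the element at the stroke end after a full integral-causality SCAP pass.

b0 →J1
b1 →J1
b2 →J1
b3 →I1

β0 stroke at J1  (Se1 (Se) sets effort on bond)
β2 stroke at J1  (source Se2 imposes e)
β1 stroke at J1  (prefer integral on C1)
β3 stroke at I1  (only one flow-in slot at J1)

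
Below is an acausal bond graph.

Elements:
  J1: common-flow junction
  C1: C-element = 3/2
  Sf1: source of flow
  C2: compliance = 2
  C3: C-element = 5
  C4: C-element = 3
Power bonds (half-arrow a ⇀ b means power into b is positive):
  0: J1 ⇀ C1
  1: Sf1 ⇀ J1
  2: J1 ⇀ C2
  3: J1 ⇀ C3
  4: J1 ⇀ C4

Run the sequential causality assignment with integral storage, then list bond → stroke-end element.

β1 →Sf1  (Sf1 (Sf) sets flow on bond)
β0 →J1  (1-jn J1 has f-setter on 1)
β2 →J1  (1-jn J1 has f-setter on 1)
β3 →J1  (1-jn J1 has f-setter on 1)
β4 →J1  (common-f at J1 fixed by 1)

#0 stroke at J1
#1 stroke at Sf1
#2 stroke at J1
#3 stroke at J1
#4 stroke at J1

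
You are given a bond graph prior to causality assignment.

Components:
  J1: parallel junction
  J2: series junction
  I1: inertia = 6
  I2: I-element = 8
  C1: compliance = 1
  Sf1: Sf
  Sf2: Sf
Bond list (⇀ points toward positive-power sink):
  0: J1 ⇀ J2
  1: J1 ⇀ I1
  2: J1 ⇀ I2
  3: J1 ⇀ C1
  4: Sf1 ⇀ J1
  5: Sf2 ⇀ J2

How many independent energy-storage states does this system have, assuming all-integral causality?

bond 4 →Sf1  (source Sf1 imposes f)
bond 5 →Sf2  (Sf2 fixes flow; stroke at Sf2)
bond 0 →J2  (J2: bond 5 brought flow, rest push out)
bond 1 →I1  (I1 outputs flow p/I1)
bond 2 →I2  (I2 integral (f out))
bond 3 →J1  (J1: last free bond brings effort in)

3  (C1, I1, I2 all integral)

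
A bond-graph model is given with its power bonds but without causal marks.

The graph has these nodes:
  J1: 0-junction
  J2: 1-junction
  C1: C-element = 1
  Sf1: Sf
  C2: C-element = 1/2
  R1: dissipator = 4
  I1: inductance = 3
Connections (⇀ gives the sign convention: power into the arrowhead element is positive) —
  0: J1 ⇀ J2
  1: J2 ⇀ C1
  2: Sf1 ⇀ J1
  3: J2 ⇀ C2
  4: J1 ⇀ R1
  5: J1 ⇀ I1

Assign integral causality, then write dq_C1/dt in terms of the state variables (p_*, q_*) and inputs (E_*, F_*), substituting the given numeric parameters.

dq_C1/dt = F_Sf1 - p_I1/3 - q_C1/4 - q_C2/2

bond 2 stroke→Sf1  (Sf1 (Sf) sets flow on bond)
bond 1 stroke→J2  (prefer integral on C1)
bond 3 stroke→J2  (C2 outputs effort q/C2)
bond 0 stroke→J1  (only one flow-in slot at J2)
bond 4 stroke→R1  (common-e at J1 fixed by 0)
bond 5 stroke→I1  (J1: bond 0 brought effort, rest push out)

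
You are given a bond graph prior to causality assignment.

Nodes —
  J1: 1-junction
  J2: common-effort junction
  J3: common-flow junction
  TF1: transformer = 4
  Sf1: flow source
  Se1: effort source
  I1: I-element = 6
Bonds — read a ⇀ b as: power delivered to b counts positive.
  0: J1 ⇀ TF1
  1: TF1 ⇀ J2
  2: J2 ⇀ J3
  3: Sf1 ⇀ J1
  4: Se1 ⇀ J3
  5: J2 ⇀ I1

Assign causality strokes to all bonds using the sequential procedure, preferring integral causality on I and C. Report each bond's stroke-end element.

β0 stroke→J1
β1 stroke→TF1
β2 stroke→J2
β3 stroke→Sf1
β4 stroke→J3
β5 stroke→I1

β3 stroke→Sf1  (Sf1 (Sf) sets flow on bond)
β4 stroke→J3  (Se1: effort source, stroke at far end)
β0 stroke→J1  (common-f at J1 fixed by 3)
β2 stroke→J2  (J3 needs exactly one f-in)
β1 stroke→TF1  (TF TF1: opposite of bond 0)
β5 stroke→I1  (common-e at J2 fixed by 2)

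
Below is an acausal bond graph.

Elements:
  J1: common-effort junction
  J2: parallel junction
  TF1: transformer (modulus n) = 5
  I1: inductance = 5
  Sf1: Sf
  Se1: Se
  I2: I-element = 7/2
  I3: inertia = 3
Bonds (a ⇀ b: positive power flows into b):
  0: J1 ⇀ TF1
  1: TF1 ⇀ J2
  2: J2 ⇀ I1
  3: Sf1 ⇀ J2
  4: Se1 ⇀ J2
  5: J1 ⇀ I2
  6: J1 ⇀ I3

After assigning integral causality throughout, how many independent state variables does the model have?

3  (I1, I2, I3 all integral)

#3 |Sf1  (Sf1: flow source, stroke at near end)
#4 |J2  (source Se1 imposes e)
#1 |TF1  (J2: bond 4 brought effort, rest push out)
#2 |I1  (J2: bond 4 brought effort, rest push out)
#0 |J1  (through TF1, causality passes straight; one stroke at TF1)
#5 |I2  (J1: bond 0 brought effort, rest push out)
#6 |I3  (J1 effort already set via bond 0)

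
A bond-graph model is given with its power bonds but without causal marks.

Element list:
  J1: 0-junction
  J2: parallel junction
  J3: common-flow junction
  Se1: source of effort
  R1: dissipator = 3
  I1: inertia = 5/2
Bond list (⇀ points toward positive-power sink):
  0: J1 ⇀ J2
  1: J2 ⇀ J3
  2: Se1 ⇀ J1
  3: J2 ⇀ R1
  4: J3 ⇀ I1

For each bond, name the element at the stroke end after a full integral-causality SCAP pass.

β2 →J1  (Se1: effort source, stroke at far end)
β0 →J2  (common-e at J1 fixed by 2)
β1 →J3  (common-e at J2 fixed by 0)
β3 →R1  (common-e at J2 fixed by 0)
β4 →I1  (only one flow-in slot at J3)

β0 |J2
β1 |J3
β2 |J1
β3 |R1
β4 |I1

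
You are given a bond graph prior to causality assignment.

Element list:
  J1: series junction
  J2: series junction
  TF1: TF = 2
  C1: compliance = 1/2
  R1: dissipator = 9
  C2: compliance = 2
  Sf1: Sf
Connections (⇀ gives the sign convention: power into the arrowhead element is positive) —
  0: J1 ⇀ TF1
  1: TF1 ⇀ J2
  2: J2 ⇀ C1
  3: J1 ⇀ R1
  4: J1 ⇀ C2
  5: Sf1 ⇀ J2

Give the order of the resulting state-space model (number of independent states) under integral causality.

2  (C1, C2 all integral)

#5 |Sf1  (Sf1 fixes flow; stroke at Sf1)
#1 |J2  (1-jn J2 has f-setter on 5)
#2 |J2  (1-jn J2 has f-setter on 5)
#0 |TF1  (TF1: transformer flips bond 1)
#3 |J1  (J1: bond 0 brought flow, rest push out)
#4 |J1  (1-jn J1 has f-setter on 0)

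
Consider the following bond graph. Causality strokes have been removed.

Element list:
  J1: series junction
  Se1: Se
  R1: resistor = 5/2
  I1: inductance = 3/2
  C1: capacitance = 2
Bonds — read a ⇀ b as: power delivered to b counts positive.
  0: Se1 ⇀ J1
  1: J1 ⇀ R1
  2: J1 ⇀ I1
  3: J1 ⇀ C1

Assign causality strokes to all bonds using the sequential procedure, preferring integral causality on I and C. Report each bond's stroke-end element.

bond 0 stroke→J1
bond 1 stroke→J1
bond 2 stroke→I1
bond 3 stroke→J1

bond 0 →J1  (Se1: effort source, stroke at far end)
bond 2 →I1  (prefer integral on I1)
bond 1 →J1  (J1 flow already set via bond 2)
bond 3 →J1  (common-f at J1 fixed by 2)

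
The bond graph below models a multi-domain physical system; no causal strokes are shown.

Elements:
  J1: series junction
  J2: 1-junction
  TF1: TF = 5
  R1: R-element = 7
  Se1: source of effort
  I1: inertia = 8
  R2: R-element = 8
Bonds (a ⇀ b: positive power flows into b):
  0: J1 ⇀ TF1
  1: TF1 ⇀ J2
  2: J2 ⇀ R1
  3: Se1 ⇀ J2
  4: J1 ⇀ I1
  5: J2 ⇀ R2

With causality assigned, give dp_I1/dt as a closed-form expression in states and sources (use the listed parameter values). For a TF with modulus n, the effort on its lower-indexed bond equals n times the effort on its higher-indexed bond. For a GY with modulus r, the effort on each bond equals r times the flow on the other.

b3 →J2  (source Se1 imposes e)
b4 →I1  (I1 outputs flow p/I1)
b0 →J1  (J1: bond 4 brought flow, rest push out)
b1 →TF1  (TF1 one-in-one-out from 0)
b2 →J2  (J2 flow already set via bond 1)
b5 →J2  (1-jn J2 has f-setter on 1)

dp_I1/dt = 5*E_Se1 - 375*p_I1/8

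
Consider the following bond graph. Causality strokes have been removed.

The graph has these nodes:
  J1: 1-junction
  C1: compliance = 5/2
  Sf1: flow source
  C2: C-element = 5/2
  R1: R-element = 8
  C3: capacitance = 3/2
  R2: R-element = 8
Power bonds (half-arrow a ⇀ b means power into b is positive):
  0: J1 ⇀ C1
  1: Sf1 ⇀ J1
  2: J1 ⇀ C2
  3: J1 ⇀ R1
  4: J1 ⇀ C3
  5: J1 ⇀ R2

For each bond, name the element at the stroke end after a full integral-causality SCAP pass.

bond 0 →J1
bond 1 →Sf1
bond 2 →J1
bond 3 →J1
bond 4 →J1
bond 5 →J1

#1 stroke→Sf1  (Sf1 fixes flow; stroke at Sf1)
#0 stroke→J1  (J1 flow already set via bond 1)
#2 stroke→J1  (common-f at J1 fixed by 1)
#3 stroke→J1  (J1: bond 1 brought flow, rest push out)
#4 stroke→J1  (1-jn J1 has f-setter on 1)
#5 stroke→J1  (common-f at J1 fixed by 1)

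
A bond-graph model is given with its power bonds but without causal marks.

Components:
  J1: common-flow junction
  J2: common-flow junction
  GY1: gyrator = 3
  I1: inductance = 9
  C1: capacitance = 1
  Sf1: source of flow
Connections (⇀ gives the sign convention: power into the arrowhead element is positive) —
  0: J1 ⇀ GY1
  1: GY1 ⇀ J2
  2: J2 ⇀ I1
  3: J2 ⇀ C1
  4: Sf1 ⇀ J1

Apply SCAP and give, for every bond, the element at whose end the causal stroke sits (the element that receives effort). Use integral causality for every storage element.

#4 →Sf1  (Sf1 (Sf) sets flow on bond)
#0 →J1  (common-f at J1 fixed by 4)
#1 →J2  (through GY1, causality inverts; strokes same side of GY1)
#2 →I1  (prefer integral on I1)
#3 →J2  (1-jn J2 has f-setter on 2)

b0 |J1
b1 |J2
b2 |I1
b3 |J2
b4 |Sf1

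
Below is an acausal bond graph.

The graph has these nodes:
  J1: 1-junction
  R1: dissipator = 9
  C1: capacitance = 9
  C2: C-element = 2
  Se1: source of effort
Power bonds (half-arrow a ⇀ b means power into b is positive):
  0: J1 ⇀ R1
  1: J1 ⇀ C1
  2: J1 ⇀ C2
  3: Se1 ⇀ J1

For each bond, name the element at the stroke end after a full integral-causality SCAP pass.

#3 stroke→J1  (Se1 (Se) sets effort on bond)
#1 stroke→J1  (prefer integral on C1)
#2 stroke→J1  (prefer integral on C2)
#0 stroke→R1  (only one flow-in slot at J1)

b0 stroke→R1
b1 stroke→J1
b2 stroke→J1
b3 stroke→J1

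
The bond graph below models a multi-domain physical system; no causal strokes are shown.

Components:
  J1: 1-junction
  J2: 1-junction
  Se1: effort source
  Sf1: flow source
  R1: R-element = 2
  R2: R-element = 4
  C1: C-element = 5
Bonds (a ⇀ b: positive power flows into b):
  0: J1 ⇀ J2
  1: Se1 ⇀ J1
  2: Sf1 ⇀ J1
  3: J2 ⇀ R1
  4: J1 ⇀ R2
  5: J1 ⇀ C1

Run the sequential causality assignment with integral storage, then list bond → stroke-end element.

#1 stroke→J1  (Se1 (Se) sets effort on bond)
#2 stroke→Sf1  (Sf1 (Sf) sets flow on bond)
#0 stroke→J1  (1-jn J1 has f-setter on 2)
#4 stroke→J1  (J1: bond 2 brought flow, rest push out)
#5 stroke→J1  (1-jn J1 has f-setter on 2)
#3 stroke→J2  (1-jn J2 has f-setter on 0)

#0 stroke→J1
#1 stroke→J1
#2 stroke→Sf1
#3 stroke→J2
#4 stroke→J1
#5 stroke→J1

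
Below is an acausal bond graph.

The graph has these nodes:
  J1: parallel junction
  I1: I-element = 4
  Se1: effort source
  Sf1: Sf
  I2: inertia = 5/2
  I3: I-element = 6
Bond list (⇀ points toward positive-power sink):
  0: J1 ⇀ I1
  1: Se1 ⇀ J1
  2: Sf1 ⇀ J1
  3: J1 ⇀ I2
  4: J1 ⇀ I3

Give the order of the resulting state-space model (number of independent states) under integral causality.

3  (I1, I2, I3 all integral)

bond 1 stroke at J1  (Se1: effort source, stroke at far end)
bond 2 stroke at Sf1  (source Sf1 imposes f)
bond 0 stroke at I1  (J1 effort already set via bond 1)
bond 3 stroke at I2  (0-jn J1 has e-setter on 1)
bond 4 stroke at I3  (J1 effort already set via bond 1)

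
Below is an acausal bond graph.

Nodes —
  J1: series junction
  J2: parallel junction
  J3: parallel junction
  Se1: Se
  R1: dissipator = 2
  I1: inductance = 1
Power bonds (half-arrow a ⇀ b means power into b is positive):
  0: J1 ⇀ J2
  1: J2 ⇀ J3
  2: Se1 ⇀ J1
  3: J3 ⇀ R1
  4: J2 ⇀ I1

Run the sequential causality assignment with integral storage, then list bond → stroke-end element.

b0 stroke at J2
b1 stroke at J3
b2 stroke at J1
b3 stroke at R1
b4 stroke at I1

bond 2 stroke at J1  (Se1: effort source, stroke at far end)
bond 0 stroke at J2  (J1: last free bond brings flow in)
bond 1 stroke at J3  (J2: bond 0 brought effort, rest push out)
bond 4 stroke at I1  (0-jn J2 has e-setter on 0)
bond 3 stroke at R1  (common-e at J3 fixed by 1)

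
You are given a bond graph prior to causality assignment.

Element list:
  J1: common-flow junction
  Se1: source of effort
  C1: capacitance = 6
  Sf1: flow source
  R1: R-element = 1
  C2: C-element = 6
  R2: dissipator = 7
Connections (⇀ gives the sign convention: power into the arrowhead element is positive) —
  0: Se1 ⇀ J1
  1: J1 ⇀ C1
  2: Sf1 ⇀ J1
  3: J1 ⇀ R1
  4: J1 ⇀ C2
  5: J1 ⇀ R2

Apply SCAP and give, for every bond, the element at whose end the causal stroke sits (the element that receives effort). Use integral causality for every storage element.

β0 |J1  (source Se1 imposes e)
β2 |Sf1  (source Sf1 imposes f)
β1 |J1  (1-jn J1 has f-setter on 2)
β3 |J1  (common-f at J1 fixed by 2)
β4 |J1  (J1 flow already set via bond 2)
β5 |J1  (J1 flow already set via bond 2)

#0 stroke at J1
#1 stroke at J1
#2 stroke at Sf1
#3 stroke at J1
#4 stroke at J1
#5 stroke at J1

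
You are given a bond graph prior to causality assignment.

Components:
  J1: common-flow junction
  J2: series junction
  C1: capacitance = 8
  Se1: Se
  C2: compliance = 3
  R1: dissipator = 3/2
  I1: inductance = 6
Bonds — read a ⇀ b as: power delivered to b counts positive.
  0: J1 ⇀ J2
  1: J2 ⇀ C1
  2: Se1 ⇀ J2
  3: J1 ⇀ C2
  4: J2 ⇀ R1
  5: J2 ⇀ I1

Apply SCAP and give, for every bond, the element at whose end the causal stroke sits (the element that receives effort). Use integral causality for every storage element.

bond 0 →J2
bond 1 →J2
bond 2 →J2
bond 3 →J1
bond 4 →J2
bond 5 →I1

bond 2 stroke→J2  (Se1: effort source, stroke at far end)
bond 1 stroke→J2  (prefer integral on C1)
bond 3 stroke→J1  (C2 outputs effort q/C2)
bond 0 stroke→J2  (closing 1-jn rule on J1)
bond 5 stroke→I1  (prefer integral on I1)
bond 4 stroke→J2  (1-jn J2 has f-setter on 5)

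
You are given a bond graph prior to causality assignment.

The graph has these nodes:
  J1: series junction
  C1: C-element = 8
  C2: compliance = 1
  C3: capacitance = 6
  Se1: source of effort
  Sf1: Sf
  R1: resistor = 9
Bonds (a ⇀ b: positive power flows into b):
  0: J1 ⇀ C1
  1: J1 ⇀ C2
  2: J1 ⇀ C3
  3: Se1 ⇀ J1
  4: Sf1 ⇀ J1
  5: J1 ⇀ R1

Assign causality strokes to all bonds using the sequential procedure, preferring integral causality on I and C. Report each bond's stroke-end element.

bond 3 stroke at J1  (Se1: effort source, stroke at far end)
bond 4 stroke at Sf1  (Sf1: flow source, stroke at near end)
bond 0 stroke at J1  (common-f at J1 fixed by 4)
bond 1 stroke at J1  (1-jn J1 has f-setter on 4)
bond 2 stroke at J1  (J1: bond 4 brought flow, rest push out)
bond 5 stroke at J1  (J1: bond 4 brought flow, rest push out)

b0 →J1
b1 →J1
b2 →J1
b3 →J1
b4 →Sf1
b5 →J1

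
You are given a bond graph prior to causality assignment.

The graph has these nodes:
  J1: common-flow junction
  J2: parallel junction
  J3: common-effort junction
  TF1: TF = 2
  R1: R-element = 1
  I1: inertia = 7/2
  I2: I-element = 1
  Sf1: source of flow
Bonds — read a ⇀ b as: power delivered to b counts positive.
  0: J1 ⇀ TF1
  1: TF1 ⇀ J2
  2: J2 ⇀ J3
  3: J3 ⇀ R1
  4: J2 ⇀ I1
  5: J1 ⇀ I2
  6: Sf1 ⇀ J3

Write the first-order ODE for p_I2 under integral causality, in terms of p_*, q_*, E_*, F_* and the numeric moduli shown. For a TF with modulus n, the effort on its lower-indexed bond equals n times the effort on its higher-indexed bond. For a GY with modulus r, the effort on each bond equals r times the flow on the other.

dp_I2/dt = -2*F_Sf1 + 4*p_I1/7 - 4*p_I2

bond 6 stroke→Sf1  (source Sf1 imposes f)
bond 4 stroke→I1  (prefer integral on I1)
bond 5 stroke→I2  (I2: I, integral causality)
bond 0 stroke→J1  (common-f at J1 fixed by 5)
bond 1 stroke→TF1  (TF1: transformer flips bond 0)
bond 2 stroke→J2  (only one effort-in slot at J2)
bond 3 stroke→J3  (J3 needs exactly one e-in)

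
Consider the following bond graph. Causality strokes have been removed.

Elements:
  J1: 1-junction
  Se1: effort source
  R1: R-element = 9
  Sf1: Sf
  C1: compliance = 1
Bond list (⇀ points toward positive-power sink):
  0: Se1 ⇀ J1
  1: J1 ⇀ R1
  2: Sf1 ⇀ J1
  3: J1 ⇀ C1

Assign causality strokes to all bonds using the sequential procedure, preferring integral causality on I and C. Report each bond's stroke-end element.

bond 0 |J1
bond 1 |J1
bond 2 |Sf1
bond 3 |J1

b0 →J1  (source Se1 imposes e)
b2 →Sf1  (source Sf1 imposes f)
b1 →J1  (common-f at J1 fixed by 2)
b3 →J1  (common-f at J1 fixed by 2)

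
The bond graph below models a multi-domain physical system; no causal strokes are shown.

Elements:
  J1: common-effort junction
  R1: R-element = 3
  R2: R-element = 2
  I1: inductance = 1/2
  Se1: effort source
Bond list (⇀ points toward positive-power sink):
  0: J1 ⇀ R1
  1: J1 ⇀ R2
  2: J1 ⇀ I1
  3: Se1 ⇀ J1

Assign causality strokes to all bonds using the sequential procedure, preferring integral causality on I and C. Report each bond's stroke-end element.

#0 stroke at R1
#1 stroke at R2
#2 stroke at I1
#3 stroke at J1

#3 stroke at J1  (Se1 fixes effort; stroke away)
#0 stroke at R1  (0-jn J1 has e-setter on 3)
#1 stroke at R2  (0-jn J1 has e-setter on 3)
#2 stroke at I1  (J1: bond 3 brought effort, rest push out)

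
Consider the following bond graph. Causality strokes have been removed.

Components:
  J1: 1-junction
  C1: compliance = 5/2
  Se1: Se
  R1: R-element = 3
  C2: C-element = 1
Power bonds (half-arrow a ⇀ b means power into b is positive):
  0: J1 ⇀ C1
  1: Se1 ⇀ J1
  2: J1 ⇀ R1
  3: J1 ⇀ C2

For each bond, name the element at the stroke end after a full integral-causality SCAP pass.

bond 1 stroke→J1  (source Se1 imposes e)
bond 0 stroke→J1  (C1 outputs effort q/C1)
bond 3 stroke→J1  (C2 outputs effort q/C2)
bond 2 stroke→R1  (J1 needs exactly one f-in)

b0 stroke→J1
b1 stroke→J1
b2 stroke→R1
b3 stroke→J1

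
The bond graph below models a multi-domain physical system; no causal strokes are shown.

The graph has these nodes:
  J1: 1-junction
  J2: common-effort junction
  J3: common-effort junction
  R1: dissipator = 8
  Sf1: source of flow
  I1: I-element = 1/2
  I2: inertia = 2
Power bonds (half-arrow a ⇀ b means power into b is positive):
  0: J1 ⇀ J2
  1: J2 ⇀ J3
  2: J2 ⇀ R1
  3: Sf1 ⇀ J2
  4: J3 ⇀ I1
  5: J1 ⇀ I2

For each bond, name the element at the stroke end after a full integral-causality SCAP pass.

β3 →Sf1  (source Sf1 imposes f)
β4 →I1  (prefer integral on I1)
β1 →J3  (J3 needs exactly one e-in)
β5 →I2  (I2 outputs flow p/I2)
β0 →J1  (common-f at J1 fixed by 5)
β2 →J2  (only one effort-in slot at J2)

bond 0 stroke at J1
bond 1 stroke at J3
bond 2 stroke at J2
bond 3 stroke at Sf1
bond 4 stroke at I1
bond 5 stroke at I2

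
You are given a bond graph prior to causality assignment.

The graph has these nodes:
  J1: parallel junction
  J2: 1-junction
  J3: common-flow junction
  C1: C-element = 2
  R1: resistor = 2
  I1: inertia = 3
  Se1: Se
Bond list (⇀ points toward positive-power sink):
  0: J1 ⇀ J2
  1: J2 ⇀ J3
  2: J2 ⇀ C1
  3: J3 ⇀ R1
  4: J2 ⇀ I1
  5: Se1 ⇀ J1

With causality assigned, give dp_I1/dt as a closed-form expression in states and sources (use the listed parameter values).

dp_I1/dt = E_Se1 - 2*p_I1/3 - q_C1/2

#5 stroke→J1  (Se1: effort source, stroke at far end)
#0 stroke→J2  (J1: bond 5 brought effort, rest push out)
#2 stroke→J2  (C1 outputs effort q/C1)
#4 stroke→I1  (I1: I, integral causality)
#1 stroke→J2  (common-f at J2 fixed by 4)
#3 stroke→J3  (J3: bond 1 brought flow, rest push out)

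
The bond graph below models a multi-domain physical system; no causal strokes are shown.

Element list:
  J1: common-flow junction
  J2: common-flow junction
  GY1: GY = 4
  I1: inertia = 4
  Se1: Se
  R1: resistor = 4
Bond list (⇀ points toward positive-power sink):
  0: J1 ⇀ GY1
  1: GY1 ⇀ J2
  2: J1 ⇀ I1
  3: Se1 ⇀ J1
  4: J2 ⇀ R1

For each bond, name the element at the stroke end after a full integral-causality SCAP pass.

#3 stroke→J1  (source Se1 imposes e)
#2 stroke→I1  (prefer integral on I1)
#0 stroke→J1  (J1: bond 2 brought flow, rest push out)
#1 stroke→J2  (GY1 both-in/both-out from 0)
#4 stroke→R1  (only one flow-in slot at J2)

β0 stroke→J1
β1 stroke→J2
β2 stroke→I1
β3 stroke→J1
β4 stroke→R1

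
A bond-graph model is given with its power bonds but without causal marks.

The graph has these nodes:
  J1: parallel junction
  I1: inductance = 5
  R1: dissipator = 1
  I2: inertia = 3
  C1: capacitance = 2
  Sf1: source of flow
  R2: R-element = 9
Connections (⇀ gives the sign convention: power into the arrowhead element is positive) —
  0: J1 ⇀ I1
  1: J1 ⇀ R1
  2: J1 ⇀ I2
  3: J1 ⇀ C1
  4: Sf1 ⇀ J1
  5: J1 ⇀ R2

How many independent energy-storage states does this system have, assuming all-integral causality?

b4 |Sf1  (Sf1 fixes flow; stroke at Sf1)
b0 |I1  (I1 integral (f out))
b2 |I2  (I2 outputs flow p/I2)
b3 |J1  (C1 outputs effort q/C1)
b1 |R1  (common-e at J1 fixed by 3)
b5 |R2  (J1 effort already set via bond 3)

3  (C1, I1, I2 all integral)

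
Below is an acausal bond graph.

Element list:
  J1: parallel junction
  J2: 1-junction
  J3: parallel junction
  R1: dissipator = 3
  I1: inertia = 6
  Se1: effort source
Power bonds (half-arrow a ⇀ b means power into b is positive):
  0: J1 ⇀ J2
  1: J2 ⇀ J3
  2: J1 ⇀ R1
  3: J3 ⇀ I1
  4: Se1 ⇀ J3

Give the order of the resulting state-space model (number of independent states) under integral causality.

1  (I1 all integral)

bond 4 →J3  (source Se1 imposes e)
bond 1 →J2  (J3 effort already set via bond 4)
bond 3 →I1  (J3: bond 4 brought effort, rest push out)
bond 0 →J1  (J2 needs exactly one f-in)
bond 2 →R1  (J1: bond 0 brought effort, rest push out)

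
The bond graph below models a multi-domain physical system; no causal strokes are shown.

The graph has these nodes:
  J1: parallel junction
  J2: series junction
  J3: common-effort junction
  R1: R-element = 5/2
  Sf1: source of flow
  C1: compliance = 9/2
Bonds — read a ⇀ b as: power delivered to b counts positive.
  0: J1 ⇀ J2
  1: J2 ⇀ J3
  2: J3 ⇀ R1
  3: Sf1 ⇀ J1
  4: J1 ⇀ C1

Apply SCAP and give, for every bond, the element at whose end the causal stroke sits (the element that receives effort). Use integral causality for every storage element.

β3 |Sf1  (source Sf1 imposes f)
β4 |J1  (prefer integral on C1)
β0 |J2  (common-e at J1 fixed by 4)
β1 |J3  (J2 needs exactly one f-in)
β2 |R1  (J3: bond 1 brought effort, rest push out)

b0 stroke at J2
b1 stroke at J3
b2 stroke at R1
b3 stroke at Sf1
b4 stroke at J1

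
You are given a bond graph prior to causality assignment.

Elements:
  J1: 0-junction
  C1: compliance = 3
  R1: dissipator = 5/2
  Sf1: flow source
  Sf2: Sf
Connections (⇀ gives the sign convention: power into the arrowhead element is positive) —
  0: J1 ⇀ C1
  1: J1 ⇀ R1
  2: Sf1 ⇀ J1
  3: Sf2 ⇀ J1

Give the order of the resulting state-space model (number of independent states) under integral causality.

β2 stroke→Sf1  (Sf1: flow source, stroke at near end)
β3 stroke→Sf2  (Sf2: flow source, stroke at near end)
β0 stroke→J1  (C1: C, integral causality)
β1 stroke→R1  (J1: bond 0 brought effort, rest push out)

1  (C1 all integral)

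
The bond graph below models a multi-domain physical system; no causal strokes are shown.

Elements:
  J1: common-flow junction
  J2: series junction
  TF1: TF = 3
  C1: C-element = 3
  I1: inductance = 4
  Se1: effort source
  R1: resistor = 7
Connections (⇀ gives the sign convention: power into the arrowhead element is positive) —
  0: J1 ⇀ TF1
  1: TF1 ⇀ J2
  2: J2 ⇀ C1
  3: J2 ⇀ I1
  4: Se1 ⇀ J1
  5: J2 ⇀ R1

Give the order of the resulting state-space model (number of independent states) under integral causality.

β4 |J1  (Se1: effort source, stroke at far end)
β0 |TF1  (only one flow-in slot at J1)
β1 |J2  (through TF1, causality passes straight; one stroke at TF1)
β2 |J2  (C1: C, integral causality)
β3 |I1  (I1: I, integral causality)
β5 |J2  (J2: bond 3 brought flow, rest push out)

2  (C1, I1 all integral)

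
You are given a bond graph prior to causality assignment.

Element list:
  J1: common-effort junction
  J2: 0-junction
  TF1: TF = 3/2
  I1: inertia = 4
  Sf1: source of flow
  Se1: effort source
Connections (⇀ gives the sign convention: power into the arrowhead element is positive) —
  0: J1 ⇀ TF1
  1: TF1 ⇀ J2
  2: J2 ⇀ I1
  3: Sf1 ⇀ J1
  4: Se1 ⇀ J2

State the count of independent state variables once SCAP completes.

1  (I1 all integral)

β3 stroke→Sf1  (Sf1 (Sf) sets flow on bond)
β4 stroke→J2  (Se1: effort source, stroke at far end)
β0 stroke→J1  (closing 0-jn rule on J1)
β1 stroke→TF1  (common-e at J2 fixed by 4)
β2 stroke→I1  (0-jn J2 has e-setter on 4)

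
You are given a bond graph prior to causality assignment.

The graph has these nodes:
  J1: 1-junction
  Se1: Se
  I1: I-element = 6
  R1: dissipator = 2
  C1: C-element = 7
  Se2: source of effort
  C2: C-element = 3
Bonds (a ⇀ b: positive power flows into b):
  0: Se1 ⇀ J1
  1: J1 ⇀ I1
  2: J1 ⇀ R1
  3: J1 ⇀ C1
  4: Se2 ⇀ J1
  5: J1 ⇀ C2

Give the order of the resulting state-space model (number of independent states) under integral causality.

3  (C1, C2, I1 all integral)

β0 →J1  (Se1: effort source, stroke at far end)
β4 →J1  (Se2 fixes effort; stroke away)
β1 →I1  (I1 outputs flow p/I1)
β2 →J1  (1-jn J1 has f-setter on 1)
β3 →J1  (J1: bond 1 brought flow, rest push out)
β5 →J1  (J1: bond 1 brought flow, rest push out)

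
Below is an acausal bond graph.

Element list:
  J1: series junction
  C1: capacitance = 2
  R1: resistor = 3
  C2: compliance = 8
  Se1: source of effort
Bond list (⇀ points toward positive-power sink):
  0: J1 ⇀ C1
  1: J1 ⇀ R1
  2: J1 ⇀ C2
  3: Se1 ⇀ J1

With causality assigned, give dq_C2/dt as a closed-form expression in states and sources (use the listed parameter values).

#3 →J1  (Se1 (Se) sets effort on bond)
#0 →J1  (C1: C, integral causality)
#2 →J1  (C2: C, integral causality)
#1 →R1  (J1: last free bond brings flow in)

dq_C2/dt = E_Se1/3 - q_C1/6 - q_C2/24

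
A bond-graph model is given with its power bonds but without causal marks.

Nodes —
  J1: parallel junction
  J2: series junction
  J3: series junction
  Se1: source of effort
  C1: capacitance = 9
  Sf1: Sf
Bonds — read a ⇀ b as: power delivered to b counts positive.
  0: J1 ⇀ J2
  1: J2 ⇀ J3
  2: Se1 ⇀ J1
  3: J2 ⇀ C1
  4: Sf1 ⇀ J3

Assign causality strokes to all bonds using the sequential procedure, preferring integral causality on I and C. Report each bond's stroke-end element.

#0 stroke→J2
#1 stroke→J3
#2 stroke→J1
#3 stroke→J2
#4 stroke→Sf1

β2 stroke→J1  (source Se1 imposes e)
β4 stroke→Sf1  (Sf1: flow source, stroke at near end)
β0 stroke→J2  (common-e at J1 fixed by 2)
β1 stroke→J3  (J3: bond 4 brought flow, rest push out)
β3 stroke→J2  (J2: bond 1 brought flow, rest push out)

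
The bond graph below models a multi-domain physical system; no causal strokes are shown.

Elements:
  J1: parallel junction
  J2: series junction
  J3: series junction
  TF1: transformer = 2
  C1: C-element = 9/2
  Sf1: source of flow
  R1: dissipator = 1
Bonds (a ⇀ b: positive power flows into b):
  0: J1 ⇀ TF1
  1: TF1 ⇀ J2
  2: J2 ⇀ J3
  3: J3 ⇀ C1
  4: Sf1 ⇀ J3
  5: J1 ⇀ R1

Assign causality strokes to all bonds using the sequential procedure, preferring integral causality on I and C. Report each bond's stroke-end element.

#4 |Sf1  (source Sf1 imposes f)
#2 |J3  (J3: bond 4 brought flow, rest push out)
#3 |J3  (common-f at J3 fixed by 4)
#1 |J2  (J2 flow already set via bond 2)
#0 |TF1  (TF1 one-in-one-out from 1)
#5 |J1  (only one effort-in slot at J1)

#0 |TF1
#1 |J2
#2 |J3
#3 |J3
#4 |Sf1
#5 |J1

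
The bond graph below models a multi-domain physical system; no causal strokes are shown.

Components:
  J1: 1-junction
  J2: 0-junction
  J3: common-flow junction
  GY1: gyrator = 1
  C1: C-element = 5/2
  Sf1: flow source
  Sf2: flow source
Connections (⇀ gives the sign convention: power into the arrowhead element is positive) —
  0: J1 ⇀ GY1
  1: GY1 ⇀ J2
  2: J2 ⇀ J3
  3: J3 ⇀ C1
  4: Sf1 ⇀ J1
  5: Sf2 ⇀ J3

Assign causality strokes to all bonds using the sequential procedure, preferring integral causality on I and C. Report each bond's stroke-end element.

#4 stroke at Sf1  (source Sf1 imposes f)
#5 stroke at Sf2  (Sf2 (Sf) sets flow on bond)
#0 stroke at J1  (common-f at J1 fixed by 4)
#2 stroke at J3  (J3: bond 5 brought flow, rest push out)
#3 stroke at J3  (J3: bond 5 brought flow, rest push out)
#1 stroke at J2  (through GY1, causality inverts; strokes same side of GY1)

b0 stroke→J1
b1 stroke→J2
b2 stroke→J3
b3 stroke→J3
b4 stroke→Sf1
b5 stroke→Sf2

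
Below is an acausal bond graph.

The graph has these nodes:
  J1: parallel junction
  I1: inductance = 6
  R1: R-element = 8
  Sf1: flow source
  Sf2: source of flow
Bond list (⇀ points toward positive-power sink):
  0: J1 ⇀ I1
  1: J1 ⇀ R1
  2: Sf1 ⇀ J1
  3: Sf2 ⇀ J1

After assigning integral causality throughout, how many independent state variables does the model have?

bond 2 |Sf1  (source Sf1 imposes f)
bond 3 |Sf2  (source Sf2 imposes f)
bond 0 |I1  (I1 outputs flow p/I1)
bond 1 |J1  (only one effort-in slot at J1)

1  (I1 all integral)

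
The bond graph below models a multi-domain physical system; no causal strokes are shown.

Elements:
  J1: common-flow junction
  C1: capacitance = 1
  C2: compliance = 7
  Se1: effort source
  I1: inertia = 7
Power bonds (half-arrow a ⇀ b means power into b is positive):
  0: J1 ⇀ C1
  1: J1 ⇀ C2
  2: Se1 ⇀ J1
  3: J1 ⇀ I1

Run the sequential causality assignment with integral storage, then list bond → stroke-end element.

#2 stroke→J1  (source Se1 imposes e)
#0 stroke→J1  (prefer integral on C1)
#1 stroke→J1  (prefer integral on C2)
#3 stroke→I1  (J1 needs exactly one f-in)

#0 →J1
#1 →J1
#2 →J1
#3 →I1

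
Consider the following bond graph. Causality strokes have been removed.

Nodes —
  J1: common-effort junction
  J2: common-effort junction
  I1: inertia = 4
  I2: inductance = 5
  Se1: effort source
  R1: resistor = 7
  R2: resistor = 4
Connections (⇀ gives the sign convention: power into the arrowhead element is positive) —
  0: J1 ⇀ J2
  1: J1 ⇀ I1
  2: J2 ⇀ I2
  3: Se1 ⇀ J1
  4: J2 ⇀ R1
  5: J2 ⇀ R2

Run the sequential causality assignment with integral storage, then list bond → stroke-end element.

#3 stroke→J1  (source Se1 imposes e)
#0 stroke→J2  (J1 effort already set via bond 3)
#1 stroke→I1  (J1: bond 3 brought effort, rest push out)
#2 stroke→I2  (common-e at J2 fixed by 0)
#4 stroke→R1  (0-jn J2 has e-setter on 0)
#5 stroke→R2  (J2: bond 0 brought effort, rest push out)

b0 stroke at J2
b1 stroke at I1
b2 stroke at I2
b3 stroke at J1
b4 stroke at R1
b5 stroke at R2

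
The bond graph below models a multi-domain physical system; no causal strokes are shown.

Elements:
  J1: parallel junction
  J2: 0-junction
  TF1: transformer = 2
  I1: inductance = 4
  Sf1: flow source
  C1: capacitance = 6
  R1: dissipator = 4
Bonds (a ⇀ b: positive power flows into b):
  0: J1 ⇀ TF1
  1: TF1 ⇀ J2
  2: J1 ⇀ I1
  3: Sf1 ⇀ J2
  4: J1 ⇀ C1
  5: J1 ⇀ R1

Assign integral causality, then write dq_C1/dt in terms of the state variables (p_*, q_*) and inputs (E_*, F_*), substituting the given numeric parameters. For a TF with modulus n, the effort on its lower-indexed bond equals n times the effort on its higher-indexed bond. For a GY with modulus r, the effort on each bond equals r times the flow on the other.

bond 3 stroke→Sf1  (Sf1 (Sf) sets flow on bond)
bond 1 stroke→J2  (J2 needs exactly one e-in)
bond 0 stroke→TF1  (through TF1, causality passes straight; one stroke at TF1)
bond 2 stroke→I1  (I1: I, integral causality)
bond 4 stroke→J1  (prefer integral on C1)
bond 5 stroke→R1  (common-e at J1 fixed by 4)

dq_C1/dt = F_Sf1/2 - p_I1/4 - q_C1/24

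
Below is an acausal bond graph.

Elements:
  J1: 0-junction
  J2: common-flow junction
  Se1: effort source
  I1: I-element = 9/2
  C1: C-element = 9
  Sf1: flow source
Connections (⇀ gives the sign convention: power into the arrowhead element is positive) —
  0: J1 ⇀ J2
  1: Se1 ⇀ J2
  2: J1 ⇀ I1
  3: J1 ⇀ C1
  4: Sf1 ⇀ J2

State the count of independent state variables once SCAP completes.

2  (C1, I1 all integral)

β1 →J2  (source Se1 imposes e)
β4 →Sf1  (Sf1 (Sf) sets flow on bond)
β0 →J2  (J2 flow already set via bond 4)
β2 →I1  (I1 integral (f out))
β3 →J1  (only one effort-in slot at J1)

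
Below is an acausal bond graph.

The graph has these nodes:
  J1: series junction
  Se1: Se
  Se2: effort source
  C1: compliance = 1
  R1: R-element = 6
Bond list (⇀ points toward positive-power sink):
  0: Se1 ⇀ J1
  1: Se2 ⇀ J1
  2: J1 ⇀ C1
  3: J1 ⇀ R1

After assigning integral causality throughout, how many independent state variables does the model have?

b0 stroke→J1  (Se1 (Se) sets effort on bond)
b1 stroke→J1  (Se2: effort source, stroke at far end)
b2 stroke→J1  (C1: C, integral causality)
b3 stroke→R1  (only one flow-in slot at J1)

1  (C1 all integral)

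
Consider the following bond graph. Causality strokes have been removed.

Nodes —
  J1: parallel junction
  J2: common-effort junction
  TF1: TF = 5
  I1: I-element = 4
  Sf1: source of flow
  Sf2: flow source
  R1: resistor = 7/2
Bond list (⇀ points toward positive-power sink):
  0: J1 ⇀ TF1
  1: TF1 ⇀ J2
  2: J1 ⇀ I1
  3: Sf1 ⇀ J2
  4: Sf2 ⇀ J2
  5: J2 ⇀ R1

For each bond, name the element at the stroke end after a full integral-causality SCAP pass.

#3 stroke at Sf1  (Sf1: flow source, stroke at near end)
#4 stroke at Sf2  (Sf2 (Sf) sets flow on bond)
#2 stroke at I1  (prefer integral on I1)
#0 stroke at J1  (J1: last free bond brings effort in)
#1 stroke at TF1  (through TF1, causality passes straight; one stroke at TF1)
#5 stroke at J2  (J2 needs exactly one e-in)

β0 |J1
β1 |TF1
β2 |I1
β3 |Sf1
β4 |Sf2
β5 |J2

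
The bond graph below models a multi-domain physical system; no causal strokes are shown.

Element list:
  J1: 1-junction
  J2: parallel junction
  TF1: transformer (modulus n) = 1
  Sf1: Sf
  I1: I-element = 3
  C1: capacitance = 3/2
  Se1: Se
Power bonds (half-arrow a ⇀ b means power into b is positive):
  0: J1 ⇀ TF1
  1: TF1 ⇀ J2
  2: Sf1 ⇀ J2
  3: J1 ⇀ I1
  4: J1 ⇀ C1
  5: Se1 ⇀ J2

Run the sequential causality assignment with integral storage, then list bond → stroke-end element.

bond 2 stroke at Sf1  (Sf1: flow source, stroke at near end)
bond 5 stroke at J2  (Se1 (Se) sets effort on bond)
bond 1 stroke at TF1  (0-jn J2 has e-setter on 5)
bond 0 stroke at J1  (TF1 one-in-one-out from 1)
bond 3 stroke at I1  (prefer integral on I1)
bond 4 stroke at J1  (J1: bond 3 brought flow, rest push out)

#0 |J1
#1 |TF1
#2 |Sf1
#3 |I1
#4 |J1
#5 |J2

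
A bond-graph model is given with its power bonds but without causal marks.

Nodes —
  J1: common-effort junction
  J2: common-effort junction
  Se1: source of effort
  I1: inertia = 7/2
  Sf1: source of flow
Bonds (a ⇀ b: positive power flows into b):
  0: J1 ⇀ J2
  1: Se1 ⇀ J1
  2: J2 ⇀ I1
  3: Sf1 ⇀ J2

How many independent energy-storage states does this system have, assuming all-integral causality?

b1 stroke at J1  (Se1 fixes effort; stroke away)
b3 stroke at Sf1  (Sf1 fixes flow; stroke at Sf1)
b0 stroke at J2  (J1 effort already set via bond 1)
b2 stroke at I1  (0-jn J2 has e-setter on 0)

1  (I1 all integral)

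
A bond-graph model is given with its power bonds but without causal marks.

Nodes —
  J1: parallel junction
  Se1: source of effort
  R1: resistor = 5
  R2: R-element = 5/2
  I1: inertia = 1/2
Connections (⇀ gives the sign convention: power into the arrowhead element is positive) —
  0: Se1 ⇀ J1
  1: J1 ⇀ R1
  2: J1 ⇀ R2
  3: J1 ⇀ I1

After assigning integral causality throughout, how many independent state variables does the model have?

1  (I1 all integral)

bond 0 →J1  (source Se1 imposes e)
bond 1 →R1  (0-jn J1 has e-setter on 0)
bond 2 →R2  (0-jn J1 has e-setter on 0)
bond 3 →I1  (0-jn J1 has e-setter on 0)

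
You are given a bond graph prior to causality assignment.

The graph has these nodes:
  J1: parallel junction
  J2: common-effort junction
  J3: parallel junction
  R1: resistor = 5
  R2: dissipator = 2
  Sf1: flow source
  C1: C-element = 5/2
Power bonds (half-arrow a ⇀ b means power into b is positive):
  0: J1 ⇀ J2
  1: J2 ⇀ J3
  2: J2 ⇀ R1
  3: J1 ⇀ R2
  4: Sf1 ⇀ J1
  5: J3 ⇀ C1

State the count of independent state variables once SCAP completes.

1  (C1 all integral)

#4 stroke→Sf1  (Sf1: flow source, stroke at near end)
#5 stroke→J3  (C1: C, integral causality)
#1 stroke→J2  (J3: bond 5 brought effort, rest push out)
#0 stroke→J1  (0-jn J2 has e-setter on 1)
#2 stroke→R1  (0-jn J2 has e-setter on 1)
#3 stroke→R2  (J1 effort already set via bond 0)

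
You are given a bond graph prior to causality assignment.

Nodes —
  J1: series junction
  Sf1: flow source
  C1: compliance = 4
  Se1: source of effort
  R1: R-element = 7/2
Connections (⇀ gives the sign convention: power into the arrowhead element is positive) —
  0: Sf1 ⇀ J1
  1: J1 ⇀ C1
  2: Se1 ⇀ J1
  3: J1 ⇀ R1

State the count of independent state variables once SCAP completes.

b0 →Sf1  (Sf1: flow source, stroke at near end)
b2 →J1  (Se1 (Se) sets effort on bond)
b1 →J1  (common-f at J1 fixed by 0)
b3 →J1  (1-jn J1 has f-setter on 0)

1  (C1 all integral)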